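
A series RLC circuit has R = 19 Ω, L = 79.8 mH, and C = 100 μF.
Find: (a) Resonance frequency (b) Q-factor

Step 1 — Resonance condition Im(Z)=0 gives ω₀ = 1/√(LC).
Step 2 — ω₀ = 1/√(0.0798·0.0001) = 354 rad/s.
Step 3 — f₀ = ω₀/(2π) = 56.34 Hz.
Step 4 — Series Q: Q = ω₀L/R = 354·0.0798/19 = 1.487.

(a) f₀ = 56.34 Hz  (b) Q = 1.487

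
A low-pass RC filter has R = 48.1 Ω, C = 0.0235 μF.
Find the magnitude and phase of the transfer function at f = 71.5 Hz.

Step 1 — Angular frequency: ω = 2π·71.5 = 449.2 rad/s.
Step 2 — Transfer function: H(jω) = 1/(1 + jωRC).
Step 3 — Denominator: 1 + jωRC = 1 + j·449.2·48.1·2.35e-08 = 1 + j0.0005078.
Step 4 — H = 1 - j0.0005078.
Step 5 — Magnitude: |H| = 1 (-0.0 dB); phase: φ = -0.0°.

|H| = 1 (-0.0 dB), φ = -0.0°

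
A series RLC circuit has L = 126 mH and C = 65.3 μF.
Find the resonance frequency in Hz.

Step 1 — Resonance condition Im(Z)=0 gives ω₀ = 1/√(LC).
Step 2 — ω₀ = 1/√(0.126·6.53e-05) = 348.6 rad/s.
Step 3 — f₀ = ω₀/(2π) = 55.49 Hz.

f₀ = 55.49 Hz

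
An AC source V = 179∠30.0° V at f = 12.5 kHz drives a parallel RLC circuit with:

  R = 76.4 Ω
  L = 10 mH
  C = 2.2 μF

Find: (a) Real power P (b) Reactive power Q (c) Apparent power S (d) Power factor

Step 1 — Angular frequency: ω = 2π·f = 2π·1.25e+04 = 7.854e+04 rad/s.
Step 2 — Component impedances:
  R: Z = R = 76.4 Ω
  L: Z = jωL = j·7.854e+04·0.01 = 0 + j785.4 Ω
  C: Z = 1/(jωC) = -j/(ω·C) = 0 - j5.787 Ω
Step 3 — Parallel combination: 1/Z_total = 1/R + 1/L + 1/C; Z_total = 0.4424 - j5.797 Ω = 5.814∠-85.6° Ω.
Step 4 — Source phasor: V = 179∠30.0° V = 155 + j89.5 V.
Step 5 — Current: I = V / Z = -13.32 + j27.76 A = 30.79∠115.6° A.
Step 6 — Complex power: S = V·I* = 419.4 - j5495 VA.
Step 7 — Real power: P = Re(S) = 419.4 W.
Step 8 — Reactive power: Q = Im(S) = -5495 VAR.
Step 9 — Apparent power: |S| = 5511 VA.
Step 10 — Power factor: PF = P/|S| = 0.07609 (leading).

(a) P = 419.4 W  (b) Q = -5495 VAR  (c) S = 5511 VA  (d) PF = 0.07609 (leading)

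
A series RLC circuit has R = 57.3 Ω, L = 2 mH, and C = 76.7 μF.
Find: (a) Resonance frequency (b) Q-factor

Step 1 — Resonance condition Im(Z)=0 gives ω₀ = 1/√(LC).
Step 2 — ω₀ = 1/√(0.002·7.67e-05) = 2553 rad/s.
Step 3 — f₀ = ω₀/(2π) = 406.4 Hz.
Step 4 — Series Q: Q = ω₀L/R = 2553·0.002/57.3 = 0.08912.

(a) f₀ = 406.4 Hz  (b) Q = 0.08912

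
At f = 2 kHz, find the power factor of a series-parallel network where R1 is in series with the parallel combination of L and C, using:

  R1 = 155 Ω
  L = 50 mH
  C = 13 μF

Step 1 — Angular frequency: ω = 2π·f = 2π·2000 = 1.257e+04 rad/s.
Step 2 — Component impedances:
  R1: Z = R = 155 Ω
  L: Z = jωL = j·1.257e+04·0.05 = 0 + j628.3 Ω
  C: Z = 1/(jωC) = -j/(ω·C) = 0 - j6.121 Ω
Step 3 — Parallel branch: L || C = 1/(1/L + 1/C) = 0 - j6.182 Ω.
Step 4 — Series with R1: Z_total = R1 + (L || C) = 155 - j6.182 Ω = 155.1∠-2.3° Ω.
Step 5 — Power factor: PF = cos(φ) = Re(Z)/|Z| = 155/155.12 = 0.9992.
Step 6 — Type: Im(Z) = -6.182 ⇒ leading (phase φ = -2.3°).

PF = 0.9992 (leading, φ = -2.3°)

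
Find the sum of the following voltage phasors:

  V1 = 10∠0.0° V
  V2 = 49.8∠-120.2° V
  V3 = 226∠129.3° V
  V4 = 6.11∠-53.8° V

Step 1 — Convert each phasor to rectangular form:
  V1 = 10·(cos(0.0°) + j·sin(0.0°)) = 10 V
  V2 = 49.8·(cos(-120.2°) + j·sin(-120.2°)) = -25.05 - j43.04 V
  V3 = 226·(cos(129.3°) + j·sin(129.3°)) = -143.1 + j174.9 V
  V4 = 6.11·(cos(-53.8°) + j·sin(-53.8°)) = 3.609 - j4.931 V
Step 2 — Sum components: V_total = -154.6 + j126.9 V.
Step 3 — Convert to polar: |V_total| = 200 V, ∠V_total = 140.6°.

V_total = 200∠140.6° V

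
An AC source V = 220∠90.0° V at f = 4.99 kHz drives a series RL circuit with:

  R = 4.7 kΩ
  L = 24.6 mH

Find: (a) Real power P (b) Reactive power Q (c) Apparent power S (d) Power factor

Step 1 — Angular frequency: ω = 2π·f = 2π·4990 = 3.135e+04 rad/s.
Step 2 — Component impedances:
  R: Z = R = 4700 Ω
  L: Z = jωL = j·3.135e+04·0.0246 = 0 + j771.3 Ω
Step 3 — Series combination: Z_total = R + L = 4700 + j771.3 Ω = 4763∠9.3° Ω.
Step 4 — Source phasor: V = 220∠90.0° V = 0 + j220 V.
Step 5 — Current: I = V / Z = 0.00748 + j0.04558 A = 0.04619∠80.7° A.
Step 6 — Complex power: S = V·I* = 10.03 + j1.646 VA.
Step 7 — Real power: P = Re(S) = 10.03 W.
Step 8 — Reactive power: Q = Im(S) = 1.646 VAR.
Step 9 — Apparent power: |S| = 10.16 VA.
Step 10 — Power factor: PF = P/|S| = 0.9868 (lagging).

(a) P = 10.03 W  (b) Q = 1.646 VAR  (c) S = 10.16 VA  (d) PF = 0.9868 (lagging)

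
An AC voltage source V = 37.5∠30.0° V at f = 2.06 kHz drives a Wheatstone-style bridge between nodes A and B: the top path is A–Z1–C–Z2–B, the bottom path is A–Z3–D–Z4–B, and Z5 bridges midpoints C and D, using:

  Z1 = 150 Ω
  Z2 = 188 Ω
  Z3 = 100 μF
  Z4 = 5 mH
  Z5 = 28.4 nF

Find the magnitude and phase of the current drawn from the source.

Step 1 — Angular frequency: ω = 2π·f = 2π·2060 = 1.294e+04 rad/s.
Step 2 — Component impedances:
  Z1: Z = R = 150 Ω
  Z2: Z = R = 188 Ω
  Z3: Z = 1/(jωC) = -j/(ω·C) = 0 - j0.7726 Ω
  Z4: Z = jωL = j·1.294e+04·0.005 = 0 + j64.72 Ω
  Z5: Z = 1/(jωC) = -j/(ω·C) = 0 - j2720 Ω
Step 3 — Bridge requires nodal analysis (the Z5 bridge couples midpoints C and D, so the two paths cannot be reduced to a simple series/parallel combination). Setting node B to ground and injecting 1 A at node A, the 3-node admittance system at A, C, D solves to V_A = Z_AB = 11.8 + j62.01 Ω = 63.13∠79.2° Ω.
Step 4 — Source phasor: V = 37.5∠30.0° V = 32.48 + j18.75 V.
Step 5 — Ohm's law: I = V / Z_total = (32.48 + j18.75) / (11.8 + j62.01) = 0.388 - j0.4499 A.
Step 6 — Convert to polar: |I| = 0.5941 A, ∠I = -49.2°.

I = 0.5941∠-49.2° A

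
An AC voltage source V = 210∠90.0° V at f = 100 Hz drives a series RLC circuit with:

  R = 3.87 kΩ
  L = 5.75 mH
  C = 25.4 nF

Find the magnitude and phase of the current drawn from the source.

Step 1 — Angular frequency: ω = 2π·f = 2π·100 = 628.3 rad/s.
Step 2 — Component impedances:
  R: Z = R = 3870 Ω
  L: Z = jωL = j·628.3·0.00575 = 0 + j3.613 Ω
  C: Z = 1/(jωC) = -j/(ω·C) = 0 - j6.266e+04 Ω
Step 3 — Series combination: Z_total = R + L + C = 3870 - j6.266e+04 Ω = 6.278e+04∠-86.5° Ω.
Step 4 — Source phasor: V = 210∠90.0° V = 0 + j210 V.
Step 5 — Ohm's law: I = V / Z_total = (0 + j210) / (3870 - j6.266e+04) = -0.003339 + j0.0002062 A.
Step 6 — Convert to polar: |I| = 0.003345 A, ∠I = 176.5°.

I = 0.003345∠176.5° A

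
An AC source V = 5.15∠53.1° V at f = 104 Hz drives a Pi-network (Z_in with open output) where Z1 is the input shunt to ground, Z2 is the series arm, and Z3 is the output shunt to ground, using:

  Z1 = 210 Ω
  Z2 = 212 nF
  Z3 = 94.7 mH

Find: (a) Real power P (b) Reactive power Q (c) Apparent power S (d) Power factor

Step 1 — Angular frequency: ω = 2π·f = 2π·104 = 653.5 rad/s.
Step 2 — Component impedances:
  Z1: Z = R = 210 Ω
  Z2: Z = 1/(jωC) = -j/(ω·C) = 0 - j7219 Ω
  Z3: Z = jωL = j·653.5·0.0947 = 0 + j61.88 Ω
Step 3 — With open output, the series arm Z2 and the output shunt Z3 appear in series to ground: Z2 + Z3 = 0 - j7157 Ω.
Step 4 — Parallel with input shunt Z1: Z_in = Z1 || (Z2 + Z3) = 209.8 - j6.157 Ω = 209.9∠-1.7° Ω.
Step 5 — Source phasor: V = 5.15∠53.1° V = 3.092 + j4.118 V.
Step 6 — Current: I = V / Z = 0.01415 + j0.02004 A = 0.02453∠54.8° A.
Step 7 — Complex power: S = V·I* = 0.1263 - j0.003706 VA.
Step 8 — Real power: P = Re(S) = 0.1263 W.
Step 9 — Reactive power: Q = Im(S) = -0.003706 VAR.
Step 10 — Apparent power: |S| = 0.1264 VA.
Step 11 — Power factor: PF = P/|S| = 0.9996 (leading).

(a) P = 0.1263 W  (b) Q = -0.003706 VAR  (c) S = 0.1264 VA  (d) PF = 0.9996 (leading)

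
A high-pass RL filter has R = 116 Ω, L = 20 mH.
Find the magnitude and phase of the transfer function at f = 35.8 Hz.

Step 1 — Angular frequency: ω = 2π·35.8 = 224.9 rad/s.
Step 2 — Transfer function: H(jω) = jωL/(R + jωL).
Step 3 — Numerator jωL = j·4.499; denominator R + jωL = 116 + j4.499.
Step 4 — H = 0.001502 + j0.03872.
Step 5 — Magnitude: |H| = 0.03875 (-28.2 dB); phase: φ = 87.8°.

|H| = 0.03875 (-28.2 dB), φ = 87.8°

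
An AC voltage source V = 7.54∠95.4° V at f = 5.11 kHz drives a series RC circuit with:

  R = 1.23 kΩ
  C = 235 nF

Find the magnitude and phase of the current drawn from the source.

Step 1 — Angular frequency: ω = 2π·f = 2π·5110 = 3.211e+04 rad/s.
Step 2 — Component impedances:
  R: Z = R = 1230 Ω
  C: Z = 1/(jωC) = -j/(ω·C) = 0 - j132.5 Ω
Step 3 — Series combination: Z_total = R + C = 1230 - j132.5 Ω = 1237∠-6.2° Ω.
Step 4 — Source phasor: V = 7.54∠95.4° V = -0.7096 + j7.507 V.
Step 5 — Ohm's law: I = V / Z_total = (-0.7096 + j7.507) / (1230 - j132.5) = -0.00122 + j0.005971 A.
Step 6 — Convert to polar: |I| = 0.006095 A, ∠I = 101.6°.

I = 0.006095∠101.6° A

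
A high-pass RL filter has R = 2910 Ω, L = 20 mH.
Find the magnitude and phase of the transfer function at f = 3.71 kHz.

Step 1 — Angular frequency: ω = 2π·3710 = 2.331e+04 rad/s.
Step 2 — Transfer function: H(jω) = jωL/(R + jωL).
Step 3 — Numerator jωL = j·466.2; denominator R + jωL = 2910 + j466.2.
Step 4 — H = 0.02503 + j0.1562.
Step 5 — Magnitude: |H| = 0.1582 (-16.0 dB); phase: φ = 80.9°.

|H| = 0.1582 (-16.0 dB), φ = 80.9°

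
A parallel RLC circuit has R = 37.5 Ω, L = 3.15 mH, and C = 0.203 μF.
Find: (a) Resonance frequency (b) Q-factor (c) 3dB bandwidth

Step 1 — Resonance: ω₀ = 1/√(LC) = 1/√(0.00315·2.03e-07) = 3.955e+04 rad/s.
Step 2 — f₀ = ω₀/(2π) = 6294 Hz.
Step 3 — Parallel Q: Q = R/(ω₀L) = 37.5/(3.955e+04·0.00315) = 0.301.
Step 4 — Bandwidth: Δω = ω₀/Q = 1.314e+05 rad/s; BW = Δω/(2π) = 2.091e+04 Hz.

(a) f₀ = 6294 Hz  (b) Q = 0.301  (c) BW = 2.091e+04 Hz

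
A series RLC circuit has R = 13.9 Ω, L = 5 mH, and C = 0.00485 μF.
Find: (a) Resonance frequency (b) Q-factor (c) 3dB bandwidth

Step 1 — Resonance: ω₀ = 1/√(LC) = 1/√(0.005·4.85e-09) = 2.031e+05 rad/s.
Step 2 — f₀ = ω₀/(2π) = 3.232e+04 Hz.
Step 3 — Series Q: Q = ω₀L/R = 2.031e+05·0.005/13.9 = 73.05.
Step 4 — Bandwidth: Δω = ω₀/Q = 2780 rad/s; BW = Δω/(2π) = 442.5 Hz.

(a) f₀ = 3.232e+04 Hz  (b) Q = 73.05  (c) BW = 442.5 Hz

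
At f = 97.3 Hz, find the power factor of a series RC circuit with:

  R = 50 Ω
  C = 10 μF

Step 1 — Angular frequency: ω = 2π·f = 2π·97.3 = 611.4 rad/s.
Step 2 — Component impedances:
  R: Z = R = 50 Ω
  C: Z = 1/(jωC) = -j/(ω·C) = 0 - j163.6 Ω
Step 3 — Series combination: Z_total = R + C = 50 - j163.6 Ω = 171∠-73.0° Ω.
Step 4 — Power factor: PF = cos(φ) = Re(Z)/|Z| = 50/171.04 = 0.2923.
Step 5 — Type: Im(Z) = -163.6 ⇒ leading (phase φ = -73.0°).

PF = 0.2923 (leading, φ = -73.0°)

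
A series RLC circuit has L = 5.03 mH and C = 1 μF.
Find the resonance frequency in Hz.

Step 1 — Resonance condition Im(Z)=0 gives ω₀ = 1/√(LC).
Step 2 — ω₀ = 1/√(0.00503·1e-06) = 1.41e+04 rad/s.
Step 3 — f₀ = ω₀/(2π) = 2244 Hz.

f₀ = 2244 Hz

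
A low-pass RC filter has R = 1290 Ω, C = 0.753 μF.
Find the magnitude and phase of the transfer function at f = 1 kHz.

Step 1 — Angular frequency: ω = 2π·1000 = 6283 rad/s.
Step 2 — Transfer function: H(jω) = 1/(1 + jωRC).
Step 3 — Denominator: 1 + jωRC = 1 + j·6283·1290·7.53e-07 = 1 + j6.103.
Step 4 — H = 0.02614 - j0.1596.
Step 5 — Magnitude: |H| = 0.1617 (-15.8 dB); phase: φ = -80.7°.

|H| = 0.1617 (-15.8 dB), φ = -80.7°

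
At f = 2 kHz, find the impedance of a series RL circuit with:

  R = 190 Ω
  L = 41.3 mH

Step 1 — Angular frequency: ω = 2π·f = 2π·2000 = 1.257e+04 rad/s.
Step 2 — Component impedances:
  R: Z = R = 190 Ω
  L: Z = jωL = j·1.257e+04·0.0413 = 0 + j519 Ω
Step 3 — Series combination: Z_total = R + L = 190 + j519 Ω = 552.7∠69.9° Ω.

Z = 190 + j519 Ω = 552.7∠69.9° Ω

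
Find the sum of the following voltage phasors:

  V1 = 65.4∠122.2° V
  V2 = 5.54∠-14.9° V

Step 1 — Convert each phasor to rectangular form:
  V1 = 65.4·(cos(122.2°) + j·sin(122.2°)) = -34.85 + j55.34 V
  V2 = 5.54·(cos(-14.9°) + j·sin(-14.9°)) = 5.354 - j1.425 V
Step 2 — Sum components: V_total = -29.5 + j53.92 V.
Step 3 — Convert to polar: |V_total| = 61.46 V, ∠V_total = 118.7°.

V_total = 61.46∠118.7° V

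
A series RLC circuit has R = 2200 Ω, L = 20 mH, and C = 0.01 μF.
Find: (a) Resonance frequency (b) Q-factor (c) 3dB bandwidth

Step 1 — Resonance condition Im(Z)=0 gives ω₀ = 1/√(LC).
Step 2 — ω₀ = 1/√(0.02·1e-08) = 7.071e+04 rad/s.
Step 3 — f₀ = ω₀/(2π) = 1.125e+04 Hz.
Step 4 — Series Q: Q = ω₀L/R = 7.071e+04·0.02/2200 = 0.6428.
Step 5 — 3dB bandwidth: Δω = ω₀/Q = 1.1e+05 rad/s; BW = Δω/(2π) = 1.751e+04 Hz.

(a) f₀ = 1.125e+04 Hz  (b) Q = 0.6428  (c) BW = 1.751e+04 Hz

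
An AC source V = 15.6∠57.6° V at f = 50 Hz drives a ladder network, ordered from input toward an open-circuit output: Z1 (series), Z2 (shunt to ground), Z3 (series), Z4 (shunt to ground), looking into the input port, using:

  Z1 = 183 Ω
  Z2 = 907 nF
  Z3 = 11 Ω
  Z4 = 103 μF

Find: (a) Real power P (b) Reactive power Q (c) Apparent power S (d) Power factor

Step 1 — Angular frequency: ω = 2π·f = 2π·50 = 314.2 rad/s.
Step 2 — Component impedances:
  Z1: Z = R = 183 Ω
  Z2: Z = 1/(jωC) = -j/(ω·C) = 0 - j3509 Ω
  Z3: Z = R = 11 Ω
  Z4: Z = 1/(jωC) = -j/(ω·C) = 0 - j30.9 Ω
Step 3 — Ladder network (open output): work backward from the far end, alternating series and parallel combinations. Z_in = 193.8 - j30.67 Ω = 196.2∠-9.0° Ω.
Step 4 — Source phasor: V = 15.6∠57.6° V = 8.359 + j13.17 V.
Step 5 — Current: I = V / Z = 0.03158 + j0.07296 A = 0.0795∠66.6° A.
Step 6 — Complex power: S = V·I* = 1.225 - j0.1938 VA.
Step 7 — Real power: P = Re(S) = 1.225 W.
Step 8 — Reactive power: Q = Im(S) = -0.1938 VAR.
Step 9 — Apparent power: |S| = 1.24 VA.
Step 10 — Power factor: PF = P/|S| = 0.9877 (leading).

(a) P = 1.225 W  (b) Q = -0.1938 VAR  (c) S = 1.24 VA  (d) PF = 0.9877 (leading)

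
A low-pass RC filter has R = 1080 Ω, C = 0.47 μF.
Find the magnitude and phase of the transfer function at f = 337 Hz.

Step 1 — Angular frequency: ω = 2π·337 = 2117 rad/s.
Step 2 — Transfer function: H(jω) = 1/(1 + jωRC).
Step 3 — Denominator: 1 + jωRC = 1 + j·2117·1080·4.7e-07 = 1 + j1.075.
Step 4 — H = 0.464 - j0.4987.
Step 5 — Magnitude: |H| = 0.6812 (-3.3 dB); phase: φ = -47.1°.

|H| = 0.6812 (-3.3 dB), φ = -47.1°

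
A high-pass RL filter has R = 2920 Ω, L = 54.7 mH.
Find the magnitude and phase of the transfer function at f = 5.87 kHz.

Step 1 — Angular frequency: ω = 2π·5870 = 3.688e+04 rad/s.
Step 2 — Transfer function: H(jω) = jωL/(R + jωL).
Step 3 — Numerator jωL = j·2017; denominator R + jωL = 2920 + j2017.
Step 4 — H = 0.3231 + j0.4677.
Step 5 — Magnitude: |H| = 0.5684 (-4.9 dB); phase: φ = 55.4°.

|H| = 0.5684 (-4.9 dB), φ = 55.4°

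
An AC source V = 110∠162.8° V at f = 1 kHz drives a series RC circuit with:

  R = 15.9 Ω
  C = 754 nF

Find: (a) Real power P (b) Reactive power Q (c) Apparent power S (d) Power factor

Step 1 — Angular frequency: ω = 2π·f = 2π·1000 = 6283 rad/s.
Step 2 — Component impedances:
  R: Z = R = 15.9 Ω
  C: Z = 1/(jωC) = -j/(ω·C) = 0 - j211.1 Ω
Step 3 — Series combination: Z_total = R + C = 15.9 - j211.1 Ω = 211.7∠-85.7° Ω.
Step 4 — Source phasor: V = 110∠162.8° V = -105.1 + j32.53 V.
Step 5 — Current: I = V / Z = -0.1905 - j0.4835 A = 0.5197∠-111.5° A.
Step 6 — Complex power: S = V·I* = 4.294 - j57 VA.
Step 7 — Real power: P = Re(S) = 4.294 W.
Step 8 — Reactive power: Q = Im(S) = -57 VAR.
Step 9 — Apparent power: |S| = 57.16 VA.
Step 10 — Power factor: PF = P/|S| = 0.07511 (leading).

(a) P = 4.294 W  (b) Q = -57 VAR  (c) S = 57.16 VA  (d) PF = 0.07511 (leading)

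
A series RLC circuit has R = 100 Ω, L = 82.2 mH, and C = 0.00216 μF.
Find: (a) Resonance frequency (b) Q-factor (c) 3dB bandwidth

Step 1 — Resonance condition Im(Z)=0 gives ω₀ = 1/√(LC).
Step 2 — ω₀ = 1/√(0.0822·2.16e-09) = 7.505e+04 rad/s.
Step 3 — f₀ = ω₀/(2π) = 1.194e+04 Hz.
Step 4 — Series Q: Q = ω₀L/R = 7.505e+04·0.0822/100 = 61.69.
Step 5 — 3dB bandwidth: Δω = ω₀/Q = 1217 rad/s; BW = Δω/(2π) = 193.6 Hz.

(a) f₀ = 1.194e+04 Hz  (b) Q = 61.69  (c) BW = 193.6 Hz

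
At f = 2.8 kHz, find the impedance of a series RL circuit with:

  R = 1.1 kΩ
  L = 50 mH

Step 1 — Angular frequency: ω = 2π·f = 2π·2800 = 1.759e+04 rad/s.
Step 2 — Component impedances:
  R: Z = R = 1100 Ω
  L: Z = jωL = j·1.759e+04·0.05 = 0 + j879.6 Ω
Step 3 — Series combination: Z_total = R + L = 1100 + j879.6 Ω = 1408∠38.6° Ω.

Z = 1100 + j879.6 Ω = 1408∠38.6° Ω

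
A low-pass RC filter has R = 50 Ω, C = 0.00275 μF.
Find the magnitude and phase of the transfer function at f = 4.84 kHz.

Step 1 — Angular frequency: ω = 2π·4840 = 3.041e+04 rad/s.
Step 2 — Transfer function: H(jω) = 1/(1 + jωRC).
Step 3 — Denominator: 1 + jωRC = 1 + j·3.041e+04·50·2.75e-09 = 1 + j0.004181.
Step 4 — H = 1 - j0.004181.
Step 5 — Magnitude: |H| = 1 (-0.0 dB); phase: φ = -0.2°.

|H| = 1 (-0.0 dB), φ = -0.2°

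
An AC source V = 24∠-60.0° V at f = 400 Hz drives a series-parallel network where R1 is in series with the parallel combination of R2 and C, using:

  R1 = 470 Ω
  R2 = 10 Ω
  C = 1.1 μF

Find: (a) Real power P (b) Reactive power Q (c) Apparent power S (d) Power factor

Step 1 — Angular frequency: ω = 2π·f = 2π·400 = 2513 rad/s.
Step 2 — Component impedances:
  R1: Z = R = 470 Ω
  R2: Z = R = 10 Ω
  C: Z = 1/(jωC) = -j/(ω·C) = 0 - j361.7 Ω
Step 3 — Parallel branch: R2 || C = 1/(1/R2 + 1/C) = 9.992 - j0.2762 Ω.
Step 4 — Series with R1: Z_total = R1 + (R2 || C) = 480 - j0.2762 Ω = 480∠-0.0° Ω.
Step 5 — Source phasor: V = 24∠-60.0° V = 12 - j20.78 V.
Step 6 — Current: I = V / Z = 0.02503 - j0.04329 A = 0.05∠-60.0° A.
Step 7 — Complex power: S = V·I* = 1.2 - j0.0006906 VA.
Step 8 — Real power: P = Re(S) = 1.2 W.
Step 9 — Reactive power: Q = Im(S) = -0.0006906 VAR.
Step 10 — Apparent power: |S| = 1.2 VA.
Step 11 — Power factor: PF = P/|S| = 1 (leading).

(a) P = 1.2 W  (b) Q = -0.0006906 VAR  (c) S = 1.2 VA  (d) PF = 1 (leading)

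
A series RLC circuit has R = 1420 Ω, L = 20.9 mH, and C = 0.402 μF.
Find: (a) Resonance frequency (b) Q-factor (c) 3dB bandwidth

Step 1 — Resonance condition Im(Z)=0 gives ω₀ = 1/√(LC).
Step 2 — ω₀ = 1/√(0.0209·4.02e-07) = 1.091e+04 rad/s.
Step 3 — f₀ = ω₀/(2π) = 1736 Hz.
Step 4 — Series Q: Q = ω₀L/R = 1.091e+04·0.0209/1420 = 0.1606.
Step 5 — 3dB bandwidth: Δω = ω₀/Q = 6.794e+04 rad/s; BW = Δω/(2π) = 1.081e+04 Hz.

(a) f₀ = 1736 Hz  (b) Q = 0.1606  (c) BW = 1.081e+04 Hz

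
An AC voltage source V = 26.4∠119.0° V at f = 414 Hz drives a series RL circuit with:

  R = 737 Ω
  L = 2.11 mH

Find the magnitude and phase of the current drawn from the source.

Step 1 — Angular frequency: ω = 2π·f = 2π·414 = 2601 rad/s.
Step 2 — Component impedances:
  R: Z = R = 737 Ω
  L: Z = jωL = j·2601·0.00211 = 0 + j5.489 Ω
Step 3 — Series combination: Z_total = R + L = 737 + j5.489 Ω = 737∠0.4° Ω.
Step 4 — Source phasor: V = 26.4∠119.0° V = -12.8 + j23.09 V.
Step 5 — Ohm's law: I = V / Z_total = (-12.8 + j23.09) / (737 + j5.489) = -0.01713 + j0.03146 A.
Step 6 — Convert to polar: |I| = 0.03582 A, ∠I = 118.6°.

I = 0.03582∠118.6° A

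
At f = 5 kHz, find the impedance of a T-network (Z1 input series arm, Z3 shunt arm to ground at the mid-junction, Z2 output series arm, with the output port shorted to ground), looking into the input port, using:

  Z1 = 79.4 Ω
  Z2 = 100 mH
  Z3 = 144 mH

Step 1 — Angular frequency: ω = 2π·f = 2π·5000 = 3.142e+04 rad/s.
Step 2 — Component impedances:
  Z1: Z = R = 79.4 Ω
  Z2: Z = jωL = j·3.142e+04·0.1 = 0 + j3142 Ω
  Z3: Z = jωL = j·3.142e+04·0.144 = 0 + j4524 Ω
Step 3 — With the output port shorted to ground, the output series arm Z2 runs from the junction to ground; the shunt arm Z3 also runs from the junction to ground. They appear in parallel: Z3 || Z2 = 0 + j1854 Ω.
Step 4 — Series with input arm Z1: Z_in = Z1 + (Z3 || Z2) = 79.4 + j1854 Ω = 1856∠87.5° Ω.

Z = 79.4 + j1854 Ω = 1856∠87.5° Ω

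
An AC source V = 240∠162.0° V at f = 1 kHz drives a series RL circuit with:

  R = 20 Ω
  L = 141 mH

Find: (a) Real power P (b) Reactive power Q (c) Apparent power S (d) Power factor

Step 1 — Angular frequency: ω = 2π·f = 2π·1000 = 6283 rad/s.
Step 2 — Component impedances:
  R: Z = R = 20 Ω
  L: Z = jωL = j·6283·0.141 = 0 + j885.9 Ω
Step 3 — Series combination: Z_total = R + L = 20 + j885.9 Ω = 886.2∠88.7° Ω.
Step 4 — Source phasor: V = 240∠162.0° V = -228.3 + j74.16 V.
Step 5 — Current: I = V / Z = 0.07786 + j0.2594 A = 0.2708∠73.3° A.
Step 6 — Complex power: S = V·I* = 1.467 + j64.98 VA.
Step 7 — Real power: P = Re(S) = 1.467 W.
Step 8 — Reactive power: Q = Im(S) = 64.98 VAR.
Step 9 — Apparent power: |S| = 65 VA.
Step 10 — Power factor: PF = P/|S| = 0.02257 (lagging).

(a) P = 1.467 W  (b) Q = 64.98 VAR  (c) S = 65 VA  (d) PF = 0.02257 (lagging)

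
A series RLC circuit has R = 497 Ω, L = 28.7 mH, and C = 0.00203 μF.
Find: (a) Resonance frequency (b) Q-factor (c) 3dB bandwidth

Step 1 — Resonance condition Im(Z)=0 gives ω₀ = 1/√(LC).
Step 2 — ω₀ = 1/√(0.0287·2.03e-09) = 1.31e+05 rad/s.
Step 3 — f₀ = ω₀/(2π) = 2.085e+04 Hz.
Step 4 — Series Q: Q = ω₀L/R = 1.31e+05·0.0287/497 = 7.565.
Step 5 — 3dB bandwidth: Δω = ω₀/Q = 1.732e+04 rad/s; BW = Δω/(2π) = 2756 Hz.

(a) f₀ = 2.085e+04 Hz  (b) Q = 7.565  (c) BW = 2756 Hz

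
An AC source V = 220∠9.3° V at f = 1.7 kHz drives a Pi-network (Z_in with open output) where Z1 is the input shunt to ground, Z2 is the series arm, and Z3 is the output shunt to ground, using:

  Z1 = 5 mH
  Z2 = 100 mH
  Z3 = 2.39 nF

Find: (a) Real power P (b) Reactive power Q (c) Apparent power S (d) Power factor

Step 1 — Angular frequency: ω = 2π·f = 2π·1700 = 1.068e+04 rad/s.
Step 2 — Component impedances:
  Z1: Z = jωL = j·1.068e+04·0.005 = 0 + j53.41 Ω
  Z2: Z = jωL = j·1.068e+04·0.1 = 0 + j1068 Ω
  Z3: Z = 1/(jωC) = -j/(ω·C) = 0 - j3.917e+04 Ω
Step 3 — With open output, the series arm Z2 and the output shunt Z3 appear in series to ground: Z2 + Z3 = 0 - j3.81e+04 Ω.
Step 4 — Parallel with input shunt Z1: Z_in = Z1 || (Z2 + Z3) = 0 + j53.48 Ω = 53.48∠90.0° Ω.
Step 5 — Source phasor: V = 220∠9.3° V = 217.1 + j35.55 V.
Step 6 — Current: I = V / Z = 0.6648 - j4.059 A = 4.114∠-80.7° A.
Step 7 — Complex power: S = V·I* = 0 + j905 VA.
Step 8 — Real power: P = Re(S) = 0 W.
Step 9 — Reactive power: Q = Im(S) = 905 VAR.
Step 10 — Apparent power: |S| = 905 VA.
Step 11 — Power factor: PF = P/|S| = 0 (lagging).

(a) P = 0 W  (b) Q = 905 VAR  (c) S = 905 VA  (d) PF = 0 (lagging)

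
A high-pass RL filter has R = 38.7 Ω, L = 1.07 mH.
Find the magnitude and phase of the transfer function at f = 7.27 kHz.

Step 1 — Angular frequency: ω = 2π·7270 = 4.568e+04 rad/s.
Step 2 — Transfer function: H(jω) = jωL/(R + jωL).
Step 3 — Numerator jωL = j·48.88; denominator R + jωL = 38.7 + j48.88.
Step 4 — H = 0.6147 + j0.4867.
Step 5 — Magnitude: |H| = 0.784 (-2.1 dB); phase: φ = 38.4°.

|H| = 0.784 (-2.1 dB), φ = 38.4°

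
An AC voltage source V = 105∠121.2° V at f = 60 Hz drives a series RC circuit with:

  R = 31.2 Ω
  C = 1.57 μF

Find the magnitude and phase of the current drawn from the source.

Step 1 — Angular frequency: ω = 2π·f = 2π·60 = 377 rad/s.
Step 2 — Component impedances:
  R: Z = R = 31.2 Ω
  C: Z = 1/(jωC) = -j/(ω·C) = 0 - j1690 Ω
Step 3 — Series combination: Z_total = R + C = 31.2 - j1690 Ω = 1690∠-88.9° Ω.
Step 4 — Source phasor: V = 105∠121.2° V = -54.39 + j89.81 V.
Step 5 — Ohm's law: I = V / Z_total = (-54.39 + j89.81) / (31.2 - j1690) = -0.05373 - j0.0312 A.
Step 6 — Convert to polar: |I| = 0.06214 A, ∠I = -149.9°.

I = 0.06214∠-149.9° A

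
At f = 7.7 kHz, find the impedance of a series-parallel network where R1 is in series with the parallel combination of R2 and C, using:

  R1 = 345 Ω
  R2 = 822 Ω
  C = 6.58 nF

Step 1 — Angular frequency: ω = 2π·f = 2π·7700 = 4.838e+04 rad/s.
Step 2 — Component impedances:
  R1: Z = R = 345 Ω
  R2: Z = R = 822 Ω
  C: Z = 1/(jωC) = -j/(ω·C) = 0 - j3141 Ω
Step 3 — Parallel branch: R2 || C = 1/(1/R2 + 1/C) = 769.3 - j201.3 Ω.
Step 4 — Series with R1: Z_total = R1 + (R2 || C) = 1114 - j201.3 Ω = 1132∠-10.2° Ω.

Z = 1114 - j201.3 Ω = 1132∠-10.2° Ω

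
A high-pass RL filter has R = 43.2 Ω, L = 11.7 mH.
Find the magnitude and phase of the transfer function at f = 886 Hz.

Step 1 — Angular frequency: ω = 2π·886 = 5567 rad/s.
Step 2 — Transfer function: H(jω) = jωL/(R + jωL).
Step 3 — Numerator jωL = j·65.13; denominator R + jωL = 43.2 + j65.13.
Step 4 — H = 0.6945 + j0.4606.
Step 5 — Magnitude: |H| = 0.8334 (-1.6 dB); phase: φ = 33.6°.

|H| = 0.8334 (-1.6 dB), φ = 33.6°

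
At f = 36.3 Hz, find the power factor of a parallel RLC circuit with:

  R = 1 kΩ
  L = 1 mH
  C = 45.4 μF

Step 1 — Angular frequency: ω = 2π·f = 2π·36.3 = 228.1 rad/s.
Step 2 — Component impedances:
  R: Z = R = 1000 Ω
  L: Z = jωL = j·228.1·0.001 = 0 + j0.2281 Ω
  C: Z = 1/(jωC) = -j/(ω·C) = 0 - j96.57 Ω
Step 3 — Parallel combination: 1/Z_total = 1/R + 1/L + 1/C; Z_total = 5.227e-05 + j0.2286 Ω = 0.2286∠90.0° Ω.
Step 4 — Power factor: PF = cos(φ) = Re(Z)/|Z| = 5.2267e-05/0.22862 = 0.0002286.
Step 5 — Type: Im(Z) = 0.2286 ⇒ lagging (phase φ = 90.0°).

PF = 0.0002286 (lagging, φ = 90.0°)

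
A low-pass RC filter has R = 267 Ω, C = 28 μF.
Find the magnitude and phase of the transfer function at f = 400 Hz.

Step 1 — Angular frequency: ω = 2π·400 = 2513 rad/s.
Step 2 — Transfer function: H(jω) = 1/(1 + jωRC).
Step 3 — Denominator: 1 + jωRC = 1 + j·2513·267·2.8e-05 = 1 + j18.79.
Step 4 — H = 0.002825 - j0.05307.
Step 5 — Magnitude: |H| = 0.05315 (-25.5 dB); phase: φ = -87.0°.

|H| = 0.05315 (-25.5 dB), φ = -87.0°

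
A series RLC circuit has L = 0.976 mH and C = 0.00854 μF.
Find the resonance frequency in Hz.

Step 1 — Resonance condition Im(Z)=0 gives ω₀ = 1/√(LC).
Step 2 — ω₀ = 1/√(0.000976·8.54e-09) = 3.464e+05 rad/s.
Step 3 — f₀ = ω₀/(2π) = 5.513e+04 Hz.

f₀ = 5.513e+04 Hz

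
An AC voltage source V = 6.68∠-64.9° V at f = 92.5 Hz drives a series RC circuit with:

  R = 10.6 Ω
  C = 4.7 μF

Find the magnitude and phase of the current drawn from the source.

Step 1 — Angular frequency: ω = 2π·f = 2π·92.5 = 581.2 rad/s.
Step 2 — Component impedances:
  R: Z = R = 10.6 Ω
  C: Z = 1/(jωC) = -j/(ω·C) = 0 - j366.1 Ω
Step 3 — Series combination: Z_total = R + C = 10.6 - j366.1 Ω = 366.2∠-88.3° Ω.
Step 4 — Source phasor: V = 6.68∠-64.9° V = 2.834 - j6.049 V.
Step 5 — Ohm's law: I = V / Z_total = (2.834 - j6.049) / (10.6 - j366.1) = 0.01673 + j0.007256 A.
Step 6 — Convert to polar: |I| = 0.01824 A, ∠I = 23.4°.

I = 0.01824∠23.4° A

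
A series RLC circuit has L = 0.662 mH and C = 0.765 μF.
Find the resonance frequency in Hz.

Step 1 — Resonance condition Im(Z)=0 gives ω₀ = 1/√(LC).
Step 2 — ω₀ = 1/√(0.000662·7.65e-07) = 4.444e+04 rad/s.
Step 3 — f₀ = ω₀/(2π) = 7072 Hz.

f₀ = 7072 Hz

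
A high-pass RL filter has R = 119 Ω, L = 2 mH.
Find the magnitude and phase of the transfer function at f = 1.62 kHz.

Step 1 — Angular frequency: ω = 2π·1620 = 1.018e+04 rad/s.
Step 2 — Transfer function: H(jω) = jωL/(R + jωL).
Step 3 — Numerator jωL = j·20.36; denominator R + jωL = 119 + j20.36.
Step 4 — H = 0.02843 + j0.1662.
Step 5 — Magnitude: |H| = 0.1686 (-15.5 dB); phase: φ = 80.3°.

|H| = 0.1686 (-15.5 dB), φ = 80.3°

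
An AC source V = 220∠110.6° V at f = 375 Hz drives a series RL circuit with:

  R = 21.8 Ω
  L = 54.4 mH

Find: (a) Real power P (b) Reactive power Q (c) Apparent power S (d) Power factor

Step 1 — Angular frequency: ω = 2π·f = 2π·375 = 2356 rad/s.
Step 2 — Component impedances:
  R: Z = R = 21.8 Ω
  L: Z = jωL = j·2356·0.0544 = 0 + j128.2 Ω
Step 3 — Series combination: Z_total = R + L = 21.8 + j128.2 Ω = 130∠80.3° Ω.
Step 4 — Source phasor: V = 220∠110.6° V = -77.41 + j205.9 V.
Step 5 — Current: I = V / Z = 1.462 + j0.8525 A = 1.692∠30.3° A.
Step 6 — Complex power: S = V·I* = 62.42 + j367 VA.
Step 7 — Real power: P = Re(S) = 62.42 W.
Step 8 — Reactive power: Q = Im(S) = 367 VAR.
Step 9 — Apparent power: |S| = 372.3 VA.
Step 10 — Power factor: PF = P/|S| = 0.1677 (lagging).

(a) P = 62.42 W  (b) Q = 367 VAR  (c) S = 372.3 VA  (d) PF = 0.1677 (lagging)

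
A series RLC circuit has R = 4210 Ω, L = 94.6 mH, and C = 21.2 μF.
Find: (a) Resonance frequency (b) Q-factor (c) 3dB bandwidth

Step 1 — Resonance condition Im(Z)=0 gives ω₀ = 1/√(LC).
Step 2 — ω₀ = 1/√(0.0946·2.12e-05) = 706.1 rad/s.
Step 3 — f₀ = ω₀/(2π) = 112.4 Hz.
Step 4 — Series Q: Q = ω₀L/R = 706.1·0.0946/4210 = 0.01587.
Step 5 — 3dB bandwidth: Δω = ω₀/Q = 4.45e+04 rad/s; BW = Δω/(2π) = 7083 Hz.

(a) f₀ = 112.4 Hz  (b) Q = 0.01587  (c) BW = 7083 Hz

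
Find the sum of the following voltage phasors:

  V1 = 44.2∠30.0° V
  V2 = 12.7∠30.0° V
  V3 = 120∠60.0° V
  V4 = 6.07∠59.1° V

Step 1 — Convert each phasor to rectangular form:
  V1 = 44.2·(cos(30.0°) + j·sin(30.0°)) = 38.28 + j22.1 V
  V2 = 12.7·(cos(30.0°) + j·sin(30.0°)) = 11 + j6.35 V
  V3 = 120·(cos(60.0°) + j·sin(60.0°)) = 60 + j103.9 V
  V4 = 6.07·(cos(59.1°) + j·sin(59.1°)) = 3.117 + j5.208 V
Step 2 — Sum components: V_total = 112.4 + j137.6 V.
Step 3 — Convert to polar: |V_total| = 177.7 V, ∠V_total = 50.8°.

V_total = 177.7∠50.8° V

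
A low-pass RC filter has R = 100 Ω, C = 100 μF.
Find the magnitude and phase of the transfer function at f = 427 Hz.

Step 1 — Angular frequency: ω = 2π·427 = 2683 rad/s.
Step 2 — Transfer function: H(jω) = 1/(1 + jωRC).
Step 3 — Denominator: 1 + jωRC = 1 + j·2683·100·0.0001 = 1 + j26.83.
Step 4 — H = 0.001387 - j0.03722.
Step 5 — Magnitude: |H| = 0.03725 (-28.6 dB); phase: φ = -87.9°.

|H| = 0.03725 (-28.6 dB), φ = -87.9°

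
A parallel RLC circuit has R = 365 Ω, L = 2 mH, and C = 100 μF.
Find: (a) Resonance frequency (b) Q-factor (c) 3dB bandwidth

Step 1 — Resonance: ω₀ = 1/√(LC) = 1/√(0.002·0.0001) = 2236 rad/s.
Step 2 — f₀ = ω₀/(2π) = 355.9 Hz.
Step 3 — Parallel Q: Q = R/(ω₀L) = 365/(2236·0.002) = 81.62.
Step 4 — Bandwidth: Δω = ω₀/Q = 27.4 rad/s; BW = Δω/(2π) = 4.36 Hz.

(a) f₀ = 355.9 Hz  (b) Q = 81.62  (c) BW = 4.36 Hz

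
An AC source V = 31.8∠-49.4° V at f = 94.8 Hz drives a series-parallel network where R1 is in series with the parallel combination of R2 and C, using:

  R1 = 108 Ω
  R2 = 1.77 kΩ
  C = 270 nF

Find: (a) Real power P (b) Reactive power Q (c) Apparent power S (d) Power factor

Step 1 — Angular frequency: ω = 2π·f = 2π·94.8 = 595.6 rad/s.
Step 2 — Component impedances:
  R1: Z = R = 108 Ω
  R2: Z = R = 1770 Ω
  C: Z = 1/(jωC) = -j/(ω·C) = 0 - j6218 Ω
Step 3 — Parallel branch: R2 || C = 1/(1/R2 + 1/C) = 1637 - j466.1 Ω.
Step 4 — Series with R1: Z_total = R1 + (R2 || C) = 1745 - j466.1 Ω = 1806∠-15.0° Ω.
Step 5 — Source phasor: V = 31.8∠-49.4° V = 20.69 - j24.14 V.
Step 6 — Current: I = V / Z = 0.01452 - j0.009958 A = 0.0176∠-34.4° A.
Step 7 — Complex power: S = V·I* = 0.5408 - j0.1444 VA.
Step 8 — Real power: P = Re(S) = 0.5408 W.
Step 9 — Reactive power: Q = Im(S) = -0.1444 VAR.
Step 10 — Apparent power: |S| = 0.5598 VA.
Step 11 — Power factor: PF = P/|S| = 0.9661 (leading).

(a) P = 0.5408 W  (b) Q = -0.1444 VAR  (c) S = 0.5598 VA  (d) PF = 0.9661 (leading)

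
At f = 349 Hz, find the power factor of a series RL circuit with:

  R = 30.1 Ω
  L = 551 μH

Step 1 — Angular frequency: ω = 2π·f = 2π·349 = 2193 rad/s.
Step 2 — Component impedances:
  R: Z = R = 30.1 Ω
  L: Z = jωL = j·2193·0.000551 = 0 + j1.208 Ω
Step 3 — Series combination: Z_total = R + L = 30.1 + j1.208 Ω = 30.12∠2.3° Ω.
Step 4 — Power factor: PF = cos(φ) = Re(Z)/|Z| = 30.1/30.124 = 0.9992.
Step 5 — Type: Im(Z) = 1.208 ⇒ lagging (phase φ = 2.3°).

PF = 0.9992 (lagging, φ = 2.3°)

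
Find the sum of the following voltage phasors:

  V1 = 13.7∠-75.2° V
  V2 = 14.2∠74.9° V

Step 1 — Convert each phasor to rectangular form:
  V1 = 13.7·(cos(-75.2°) + j·sin(-75.2°)) = 3.5 - j13.25 V
  V2 = 14.2·(cos(74.9°) + j·sin(74.9°)) = 3.699 + j13.71 V
Step 2 — Sum components: V_total = 7.199 + j0.4642 V.
Step 3 — Convert to polar: |V_total| = 7.214 V, ∠V_total = 3.7°.

V_total = 7.214∠3.7° V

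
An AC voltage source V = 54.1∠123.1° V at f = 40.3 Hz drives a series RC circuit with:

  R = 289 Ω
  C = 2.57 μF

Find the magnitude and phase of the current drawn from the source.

Step 1 — Angular frequency: ω = 2π·f = 2π·40.3 = 253.2 rad/s.
Step 2 — Component impedances:
  R: Z = R = 289 Ω
  C: Z = 1/(jωC) = -j/(ω·C) = 0 - j1537 Ω
Step 3 — Series combination: Z_total = R + C = 289 - j1537 Ω = 1564∠-79.3° Ω.
Step 4 — Source phasor: V = 54.1∠123.1° V = -29.54 + j45.32 V.
Step 5 — Ohm's law: I = V / Z_total = (-29.54 + j45.32) / (289 - j1537) = -0.03198 - j0.01321 A.
Step 6 — Convert to polar: |I| = 0.0346 A, ∠I = -157.6°.

I = 0.0346∠-157.6° A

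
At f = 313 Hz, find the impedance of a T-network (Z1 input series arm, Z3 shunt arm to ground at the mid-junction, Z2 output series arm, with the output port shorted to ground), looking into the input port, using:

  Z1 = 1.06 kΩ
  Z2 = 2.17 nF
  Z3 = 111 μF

Step 1 — Angular frequency: ω = 2π·f = 2π·313 = 1967 rad/s.
Step 2 — Component impedances:
  Z1: Z = R = 1060 Ω
  Z2: Z = 1/(jωC) = -j/(ω·C) = 0 - j2.343e+05 Ω
  Z3: Z = 1/(jωC) = -j/(ω·C) = 0 - j4.581 Ω
Step 3 — With the output port shorted to ground, the output series arm Z2 runs from the junction to ground; the shunt arm Z3 also runs from the junction to ground. They appear in parallel: Z3 || Z2 = 0 - j4.581 Ω.
Step 4 — Series with input arm Z1: Z_in = Z1 + (Z3 || Z2) = 1060 - j4.581 Ω = 1060∠-0.2° Ω.

Z = 1060 - j4.581 Ω = 1060∠-0.2° Ω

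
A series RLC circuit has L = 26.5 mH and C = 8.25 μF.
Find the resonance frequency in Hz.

Step 1 — Resonance condition Im(Z)=0 gives ω₀ = 1/√(LC).
Step 2 — ω₀ = 1/√(0.0265·8.25e-06) = 2139 rad/s.
Step 3 — f₀ = ω₀/(2π) = 340.4 Hz.

f₀ = 340.4 Hz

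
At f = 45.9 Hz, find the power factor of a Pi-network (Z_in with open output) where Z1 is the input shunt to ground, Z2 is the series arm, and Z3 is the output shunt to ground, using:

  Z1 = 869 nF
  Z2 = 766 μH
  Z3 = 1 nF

Step 1 — Angular frequency: ω = 2π·f = 2π·45.9 = 288.4 rad/s.
Step 2 — Component impedances:
  Z1: Z = 1/(jωC) = -j/(ω·C) = 0 - j3990 Ω
  Z2: Z = jωL = j·288.4·0.000766 = 0 + j0.2209 Ω
  Z3: Z = 1/(jωC) = -j/(ω·C) = 0 - j3.467e+06 Ω
Step 3 — With open output, the series arm Z2 and the output shunt Z3 appear in series to ground: Z2 + Z3 = 0 - j3.467e+06 Ω.
Step 4 — Parallel with input shunt Z1: Z_in = Z1 || (Z2 + Z3) = 0 - j3986 Ω = 3986∠-90.0° Ω.
Step 5 — Power factor: PF = cos(φ) = Re(Z)/|Z| = 0/3986 = 0.
Step 6 — Type: Im(Z) = -3986 ⇒ leading (phase φ = -90.0°).

PF = 0 (leading, φ = -90.0°)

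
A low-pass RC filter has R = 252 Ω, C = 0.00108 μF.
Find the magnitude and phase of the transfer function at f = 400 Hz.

Step 1 — Angular frequency: ω = 2π·400 = 2513 rad/s.
Step 2 — Transfer function: H(jω) = 1/(1 + jωRC).
Step 3 — Denominator: 1 + jωRC = 1 + j·2513·252·1.08e-09 = 1 + j0.000684.
Step 4 — H = 1 - j0.000684.
Step 5 — Magnitude: |H| = 1 (-0.0 dB); phase: φ = -0.0°.

|H| = 1 (-0.0 dB), φ = -0.0°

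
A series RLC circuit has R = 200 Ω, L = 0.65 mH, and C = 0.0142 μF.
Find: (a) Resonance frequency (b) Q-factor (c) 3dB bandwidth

Step 1 — Resonance condition Im(Z)=0 gives ω₀ = 1/√(LC).
Step 2 — ω₀ = 1/√(0.00065·1.42e-08) = 3.292e+05 rad/s.
Step 3 — f₀ = ω₀/(2π) = 5.239e+04 Hz.
Step 4 — Series Q: Q = ω₀L/R = 3.292e+05·0.00065/200 = 1.07.
Step 5 — 3dB bandwidth: Δω = ω₀/Q = 3.077e+05 rad/s; BW = Δω/(2π) = 4.897e+04 Hz.

(a) f₀ = 5.239e+04 Hz  (b) Q = 1.07  (c) BW = 4.897e+04 Hz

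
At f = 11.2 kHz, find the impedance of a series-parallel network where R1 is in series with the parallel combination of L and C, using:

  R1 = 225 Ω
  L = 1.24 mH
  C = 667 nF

Step 1 — Angular frequency: ω = 2π·f = 2π·1.12e+04 = 7.037e+04 rad/s.
Step 2 — Component impedances:
  R1: Z = R = 225 Ω
  L: Z = jωL = j·7.037e+04·0.00124 = 0 + j87.26 Ω
  C: Z = 1/(jωC) = -j/(ω·C) = 0 - j21.3 Ω
Step 3 — Parallel branch: L || C = 1/(1/L + 1/C) = 0 - j28.19 Ω.
Step 4 — Series with R1: Z_total = R1 + (L || C) = 225 - j28.19 Ω = 226.8∠-7.1° Ω.

Z = 225 - j28.19 Ω = 226.8∠-7.1° Ω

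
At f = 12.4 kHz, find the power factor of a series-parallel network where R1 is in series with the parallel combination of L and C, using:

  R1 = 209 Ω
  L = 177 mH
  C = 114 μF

Step 1 — Angular frequency: ω = 2π·f = 2π·1.24e+04 = 7.791e+04 rad/s.
Step 2 — Component impedances:
  R1: Z = R = 209 Ω
  L: Z = jωL = j·7.791e+04·0.177 = 0 + j1.379e+04 Ω
  C: Z = 1/(jωC) = -j/(ω·C) = 0 - j0.1126 Ω
Step 3 — Parallel branch: L || C = 1/(1/L + 1/C) = 0 - j0.1126 Ω.
Step 4 — Series with R1: Z_total = R1 + (L || C) = 209 - j0.1126 Ω = 209∠-0.0° Ω.
Step 5 — Power factor: PF = cos(φ) = Re(Z)/|Z| = 209/209 = 1.
Step 6 — Type: Im(Z) = -0.1126 ⇒ leading (phase φ = -0.0°).

PF = 1 (leading, φ = -0.0°)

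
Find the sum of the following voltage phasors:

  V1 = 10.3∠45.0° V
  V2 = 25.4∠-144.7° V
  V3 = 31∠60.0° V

Step 1 — Convert each phasor to rectangular form:
  V1 = 10.3·(cos(45.0°) + j·sin(45.0°)) = 7.283 + j7.283 V
  V2 = 25.4·(cos(-144.7°) + j·sin(-144.7°)) = -20.73 - j14.68 V
  V3 = 31·(cos(60.0°) + j·sin(60.0°)) = 15.5 + j26.85 V
Step 2 — Sum components: V_total = 2.053 + j19.45 V.
Step 3 — Convert to polar: |V_total| = 19.56 V, ∠V_total = 84.0°.

V_total = 19.56∠84.0° V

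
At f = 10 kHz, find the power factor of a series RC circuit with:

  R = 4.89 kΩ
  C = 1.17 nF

Step 1 — Angular frequency: ω = 2π·f = 2π·1e+04 = 6.283e+04 rad/s.
Step 2 — Component impedances:
  R: Z = R = 4890 Ω
  C: Z = 1/(jωC) = -j/(ω·C) = 0 - j1.36e+04 Ω
Step 3 — Series combination: Z_total = R + C = 4890 - j1.36e+04 Ω = 1.446e+04∠-70.2° Ω.
Step 4 — Power factor: PF = cos(φ) = Re(Z)/|Z| = 4890/14455 = 0.3383.
Step 5 — Type: Im(Z) = -1.36e+04 ⇒ leading (phase φ = -70.2°).

PF = 0.3383 (leading, φ = -70.2°)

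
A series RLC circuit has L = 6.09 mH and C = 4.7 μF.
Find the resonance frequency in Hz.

Step 1 — Resonance condition Im(Z)=0 gives ω₀ = 1/√(LC).
Step 2 — ω₀ = 1/√(0.00609·4.7e-06) = 5911 rad/s.
Step 3 — f₀ = ω₀/(2π) = 940.7 Hz.

f₀ = 940.7 Hz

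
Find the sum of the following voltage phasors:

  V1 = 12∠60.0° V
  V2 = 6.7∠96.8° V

Step 1 — Convert each phasor to rectangular form:
  V1 = 12·(cos(60.0°) + j·sin(60.0°)) = 6 + j10.39 V
  V2 = 6.7·(cos(96.8°) + j·sin(96.8°)) = -0.7933 + j6.653 V
Step 2 — Sum components: V_total = 5.207 + j17.05 V.
Step 3 — Convert to polar: |V_total| = 17.82 V, ∠V_total = 73.0°.

V_total = 17.82∠73.0° V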